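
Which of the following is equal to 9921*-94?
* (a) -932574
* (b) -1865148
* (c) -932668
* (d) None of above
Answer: a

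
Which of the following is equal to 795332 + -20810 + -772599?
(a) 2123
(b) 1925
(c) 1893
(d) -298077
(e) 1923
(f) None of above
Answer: e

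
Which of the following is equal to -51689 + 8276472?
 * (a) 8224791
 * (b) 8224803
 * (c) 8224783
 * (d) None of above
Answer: c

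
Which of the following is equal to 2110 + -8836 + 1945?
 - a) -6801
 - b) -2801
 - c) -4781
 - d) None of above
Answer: c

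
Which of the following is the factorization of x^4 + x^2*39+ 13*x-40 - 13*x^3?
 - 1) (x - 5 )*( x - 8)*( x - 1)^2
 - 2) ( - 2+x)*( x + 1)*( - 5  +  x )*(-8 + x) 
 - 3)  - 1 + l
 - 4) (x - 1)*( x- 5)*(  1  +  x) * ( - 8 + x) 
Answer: 4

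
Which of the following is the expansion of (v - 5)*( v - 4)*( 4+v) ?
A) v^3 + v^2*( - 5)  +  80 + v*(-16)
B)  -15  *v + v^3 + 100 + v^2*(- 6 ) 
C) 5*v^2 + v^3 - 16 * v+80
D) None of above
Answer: A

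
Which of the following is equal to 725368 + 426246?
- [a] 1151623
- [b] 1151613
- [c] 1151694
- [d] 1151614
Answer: d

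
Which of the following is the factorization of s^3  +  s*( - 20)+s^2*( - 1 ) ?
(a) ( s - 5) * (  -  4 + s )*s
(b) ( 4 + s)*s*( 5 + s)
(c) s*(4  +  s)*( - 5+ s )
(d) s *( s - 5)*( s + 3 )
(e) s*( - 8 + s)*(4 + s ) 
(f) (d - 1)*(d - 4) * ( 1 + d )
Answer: c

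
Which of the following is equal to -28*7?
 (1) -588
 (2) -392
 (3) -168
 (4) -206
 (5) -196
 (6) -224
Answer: 5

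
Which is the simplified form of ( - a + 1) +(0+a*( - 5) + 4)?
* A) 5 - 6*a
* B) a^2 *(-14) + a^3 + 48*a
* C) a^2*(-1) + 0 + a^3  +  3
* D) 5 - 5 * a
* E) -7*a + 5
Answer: A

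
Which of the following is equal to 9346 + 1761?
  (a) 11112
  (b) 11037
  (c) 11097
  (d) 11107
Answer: d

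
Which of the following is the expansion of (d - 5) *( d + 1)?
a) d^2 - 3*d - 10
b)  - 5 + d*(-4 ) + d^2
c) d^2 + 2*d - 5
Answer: b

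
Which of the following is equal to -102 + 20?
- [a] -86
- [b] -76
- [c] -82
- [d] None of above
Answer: c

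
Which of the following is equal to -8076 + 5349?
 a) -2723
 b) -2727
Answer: b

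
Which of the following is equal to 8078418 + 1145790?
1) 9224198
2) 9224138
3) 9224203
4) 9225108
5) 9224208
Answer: 5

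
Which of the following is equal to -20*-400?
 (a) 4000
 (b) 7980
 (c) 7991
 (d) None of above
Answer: d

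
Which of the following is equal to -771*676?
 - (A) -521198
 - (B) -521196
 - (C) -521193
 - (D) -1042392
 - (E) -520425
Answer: B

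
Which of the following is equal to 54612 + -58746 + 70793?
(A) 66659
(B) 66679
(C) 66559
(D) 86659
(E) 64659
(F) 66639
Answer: A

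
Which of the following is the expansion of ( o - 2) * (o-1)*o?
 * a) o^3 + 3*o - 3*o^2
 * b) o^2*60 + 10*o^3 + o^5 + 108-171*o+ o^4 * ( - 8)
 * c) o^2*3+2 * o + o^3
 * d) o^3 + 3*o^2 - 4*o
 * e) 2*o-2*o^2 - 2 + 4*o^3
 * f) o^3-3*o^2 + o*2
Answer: f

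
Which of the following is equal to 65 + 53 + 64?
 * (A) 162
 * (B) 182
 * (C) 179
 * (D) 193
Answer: B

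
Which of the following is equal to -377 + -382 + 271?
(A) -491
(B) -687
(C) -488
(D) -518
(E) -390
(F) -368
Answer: C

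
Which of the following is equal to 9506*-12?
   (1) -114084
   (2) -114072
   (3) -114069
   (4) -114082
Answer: 2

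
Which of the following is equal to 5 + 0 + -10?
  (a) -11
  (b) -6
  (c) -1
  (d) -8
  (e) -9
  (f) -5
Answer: f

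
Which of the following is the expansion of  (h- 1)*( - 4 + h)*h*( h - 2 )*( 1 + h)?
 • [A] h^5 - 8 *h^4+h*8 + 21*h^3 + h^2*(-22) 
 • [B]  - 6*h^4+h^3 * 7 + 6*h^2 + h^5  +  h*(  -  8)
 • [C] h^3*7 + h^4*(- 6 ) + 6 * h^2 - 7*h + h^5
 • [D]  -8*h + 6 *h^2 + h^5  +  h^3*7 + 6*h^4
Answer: B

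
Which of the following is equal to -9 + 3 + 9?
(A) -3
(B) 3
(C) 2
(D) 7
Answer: B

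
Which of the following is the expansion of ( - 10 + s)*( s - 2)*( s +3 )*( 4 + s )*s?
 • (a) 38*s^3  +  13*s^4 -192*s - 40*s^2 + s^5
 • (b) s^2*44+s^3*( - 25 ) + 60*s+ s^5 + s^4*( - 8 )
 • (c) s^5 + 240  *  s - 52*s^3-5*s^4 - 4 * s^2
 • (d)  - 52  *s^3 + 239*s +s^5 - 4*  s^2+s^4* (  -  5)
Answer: c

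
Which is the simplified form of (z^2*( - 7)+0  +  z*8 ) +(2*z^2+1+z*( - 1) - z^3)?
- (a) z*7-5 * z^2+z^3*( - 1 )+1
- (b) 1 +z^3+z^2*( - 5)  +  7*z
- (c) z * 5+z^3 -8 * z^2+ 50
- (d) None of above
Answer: a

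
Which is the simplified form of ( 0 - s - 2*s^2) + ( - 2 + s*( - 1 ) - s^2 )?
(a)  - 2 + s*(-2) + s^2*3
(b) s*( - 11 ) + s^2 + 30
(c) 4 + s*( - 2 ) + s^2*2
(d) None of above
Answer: d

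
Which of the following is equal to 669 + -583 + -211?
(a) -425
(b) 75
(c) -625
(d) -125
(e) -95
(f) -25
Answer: d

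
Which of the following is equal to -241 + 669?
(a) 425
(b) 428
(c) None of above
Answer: b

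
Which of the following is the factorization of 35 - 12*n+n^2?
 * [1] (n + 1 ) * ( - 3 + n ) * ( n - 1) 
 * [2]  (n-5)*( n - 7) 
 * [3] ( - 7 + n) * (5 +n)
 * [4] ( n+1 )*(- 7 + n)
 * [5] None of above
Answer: 2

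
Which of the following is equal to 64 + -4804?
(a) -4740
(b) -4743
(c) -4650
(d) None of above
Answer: a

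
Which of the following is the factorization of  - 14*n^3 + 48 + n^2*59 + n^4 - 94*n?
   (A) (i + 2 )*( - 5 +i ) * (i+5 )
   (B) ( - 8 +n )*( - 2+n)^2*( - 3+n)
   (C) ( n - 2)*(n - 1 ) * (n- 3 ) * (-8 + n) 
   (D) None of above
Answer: C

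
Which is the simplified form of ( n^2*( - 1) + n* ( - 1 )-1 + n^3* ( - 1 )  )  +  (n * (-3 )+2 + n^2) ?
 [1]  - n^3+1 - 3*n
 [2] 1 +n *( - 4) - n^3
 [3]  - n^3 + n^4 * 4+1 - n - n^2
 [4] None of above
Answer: 2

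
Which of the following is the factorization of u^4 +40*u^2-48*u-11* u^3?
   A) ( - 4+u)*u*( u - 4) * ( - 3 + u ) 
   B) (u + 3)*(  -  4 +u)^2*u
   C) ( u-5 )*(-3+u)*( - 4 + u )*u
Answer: A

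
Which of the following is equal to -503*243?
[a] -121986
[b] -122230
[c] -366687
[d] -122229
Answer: d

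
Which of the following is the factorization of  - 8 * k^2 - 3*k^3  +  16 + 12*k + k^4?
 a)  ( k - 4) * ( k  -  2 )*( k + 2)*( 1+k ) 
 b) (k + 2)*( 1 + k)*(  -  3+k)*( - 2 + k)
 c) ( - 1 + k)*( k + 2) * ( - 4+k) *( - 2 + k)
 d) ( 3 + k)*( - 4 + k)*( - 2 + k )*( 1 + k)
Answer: a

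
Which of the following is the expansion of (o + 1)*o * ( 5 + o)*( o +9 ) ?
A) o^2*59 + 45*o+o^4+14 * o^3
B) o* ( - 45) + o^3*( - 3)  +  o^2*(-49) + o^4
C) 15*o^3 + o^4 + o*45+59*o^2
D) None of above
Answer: C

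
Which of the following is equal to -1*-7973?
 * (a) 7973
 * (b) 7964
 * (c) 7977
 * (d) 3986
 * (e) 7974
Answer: a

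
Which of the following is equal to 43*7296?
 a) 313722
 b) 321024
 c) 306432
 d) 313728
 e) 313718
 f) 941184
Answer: d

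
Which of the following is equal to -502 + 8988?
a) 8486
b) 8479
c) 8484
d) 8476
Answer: a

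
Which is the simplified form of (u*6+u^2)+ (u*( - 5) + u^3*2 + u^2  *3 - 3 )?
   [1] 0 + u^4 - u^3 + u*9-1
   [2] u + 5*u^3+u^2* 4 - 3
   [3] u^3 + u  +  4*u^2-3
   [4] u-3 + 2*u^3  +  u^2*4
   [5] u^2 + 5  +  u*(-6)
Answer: 4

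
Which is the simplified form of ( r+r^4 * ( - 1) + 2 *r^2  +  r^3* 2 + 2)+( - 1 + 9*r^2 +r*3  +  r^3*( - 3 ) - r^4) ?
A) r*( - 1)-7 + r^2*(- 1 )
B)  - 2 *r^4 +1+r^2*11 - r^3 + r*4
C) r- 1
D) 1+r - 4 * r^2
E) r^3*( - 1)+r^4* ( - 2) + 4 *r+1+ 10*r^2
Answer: B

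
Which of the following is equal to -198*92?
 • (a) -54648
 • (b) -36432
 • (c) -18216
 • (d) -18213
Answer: c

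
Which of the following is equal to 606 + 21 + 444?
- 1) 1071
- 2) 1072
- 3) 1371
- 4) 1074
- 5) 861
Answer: 1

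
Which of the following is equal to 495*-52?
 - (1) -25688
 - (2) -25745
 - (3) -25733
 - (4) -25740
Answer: 4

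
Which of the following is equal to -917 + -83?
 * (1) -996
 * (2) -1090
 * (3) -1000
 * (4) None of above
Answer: 3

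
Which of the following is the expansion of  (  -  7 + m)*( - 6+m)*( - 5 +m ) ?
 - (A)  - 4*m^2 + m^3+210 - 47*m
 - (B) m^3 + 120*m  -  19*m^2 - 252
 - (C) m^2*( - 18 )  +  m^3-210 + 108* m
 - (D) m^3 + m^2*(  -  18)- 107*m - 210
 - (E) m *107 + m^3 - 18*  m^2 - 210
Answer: E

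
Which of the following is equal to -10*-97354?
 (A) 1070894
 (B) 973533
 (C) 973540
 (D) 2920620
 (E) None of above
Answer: C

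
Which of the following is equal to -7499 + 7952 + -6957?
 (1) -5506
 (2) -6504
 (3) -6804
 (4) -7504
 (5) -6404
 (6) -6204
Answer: 2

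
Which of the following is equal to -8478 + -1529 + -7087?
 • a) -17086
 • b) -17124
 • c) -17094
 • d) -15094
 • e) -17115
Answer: c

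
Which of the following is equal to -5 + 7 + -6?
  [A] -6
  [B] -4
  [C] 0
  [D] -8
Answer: B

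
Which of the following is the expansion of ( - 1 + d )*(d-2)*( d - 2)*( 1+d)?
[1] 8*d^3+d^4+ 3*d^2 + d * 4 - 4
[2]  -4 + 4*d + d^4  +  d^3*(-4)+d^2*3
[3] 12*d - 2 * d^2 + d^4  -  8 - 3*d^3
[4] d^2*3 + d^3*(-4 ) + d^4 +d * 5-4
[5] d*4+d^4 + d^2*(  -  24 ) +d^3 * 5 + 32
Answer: 2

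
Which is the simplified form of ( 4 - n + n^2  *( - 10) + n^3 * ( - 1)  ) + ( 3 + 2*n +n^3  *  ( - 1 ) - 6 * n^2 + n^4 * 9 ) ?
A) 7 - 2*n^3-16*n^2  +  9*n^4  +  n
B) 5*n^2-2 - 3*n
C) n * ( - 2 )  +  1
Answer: A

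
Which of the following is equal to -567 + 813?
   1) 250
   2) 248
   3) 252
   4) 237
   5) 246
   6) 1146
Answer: 5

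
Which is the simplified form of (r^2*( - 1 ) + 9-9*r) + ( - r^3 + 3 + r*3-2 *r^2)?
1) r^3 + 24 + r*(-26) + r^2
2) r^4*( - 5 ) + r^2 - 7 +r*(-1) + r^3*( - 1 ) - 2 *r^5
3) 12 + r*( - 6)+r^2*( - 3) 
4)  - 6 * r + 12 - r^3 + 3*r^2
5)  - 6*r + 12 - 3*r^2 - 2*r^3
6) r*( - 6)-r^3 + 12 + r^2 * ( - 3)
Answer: 6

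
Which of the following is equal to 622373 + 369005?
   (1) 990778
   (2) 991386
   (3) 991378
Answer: 3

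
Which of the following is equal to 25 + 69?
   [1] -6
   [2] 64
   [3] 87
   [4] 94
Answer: 4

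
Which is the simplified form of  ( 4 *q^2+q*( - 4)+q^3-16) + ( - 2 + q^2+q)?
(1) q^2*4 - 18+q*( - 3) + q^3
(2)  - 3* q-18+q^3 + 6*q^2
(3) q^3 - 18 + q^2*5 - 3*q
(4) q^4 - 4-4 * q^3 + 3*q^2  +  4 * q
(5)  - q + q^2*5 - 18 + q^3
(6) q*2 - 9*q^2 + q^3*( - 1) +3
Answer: 3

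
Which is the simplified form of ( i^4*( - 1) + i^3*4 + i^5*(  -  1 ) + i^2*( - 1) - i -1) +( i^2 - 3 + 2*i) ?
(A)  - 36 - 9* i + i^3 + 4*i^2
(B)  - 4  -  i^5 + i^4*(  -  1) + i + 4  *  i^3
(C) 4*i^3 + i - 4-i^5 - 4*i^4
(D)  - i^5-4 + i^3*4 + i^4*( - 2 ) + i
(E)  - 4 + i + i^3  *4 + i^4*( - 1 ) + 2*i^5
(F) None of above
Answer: B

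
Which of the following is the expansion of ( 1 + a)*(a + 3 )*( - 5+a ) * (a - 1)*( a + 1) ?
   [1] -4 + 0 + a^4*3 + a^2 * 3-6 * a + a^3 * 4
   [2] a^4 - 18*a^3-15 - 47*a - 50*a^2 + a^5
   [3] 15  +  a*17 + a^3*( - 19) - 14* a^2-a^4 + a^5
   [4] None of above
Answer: 4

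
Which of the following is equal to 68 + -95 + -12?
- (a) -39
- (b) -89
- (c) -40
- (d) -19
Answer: a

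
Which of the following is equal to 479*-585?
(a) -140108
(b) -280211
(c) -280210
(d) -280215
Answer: d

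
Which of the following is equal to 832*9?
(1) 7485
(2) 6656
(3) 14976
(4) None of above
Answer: 4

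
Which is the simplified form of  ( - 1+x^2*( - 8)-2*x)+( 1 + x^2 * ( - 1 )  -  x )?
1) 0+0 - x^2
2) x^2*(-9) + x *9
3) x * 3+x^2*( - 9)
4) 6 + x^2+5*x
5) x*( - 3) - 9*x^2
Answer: 5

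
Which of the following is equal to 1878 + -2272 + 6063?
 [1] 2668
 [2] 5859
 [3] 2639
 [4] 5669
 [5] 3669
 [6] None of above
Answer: 4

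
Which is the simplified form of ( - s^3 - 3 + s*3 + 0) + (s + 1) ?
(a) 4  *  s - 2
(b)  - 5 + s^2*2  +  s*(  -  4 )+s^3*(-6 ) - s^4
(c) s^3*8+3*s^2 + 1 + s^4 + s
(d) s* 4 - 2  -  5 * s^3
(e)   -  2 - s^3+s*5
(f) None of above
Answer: f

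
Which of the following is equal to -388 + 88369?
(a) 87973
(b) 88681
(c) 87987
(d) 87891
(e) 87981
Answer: e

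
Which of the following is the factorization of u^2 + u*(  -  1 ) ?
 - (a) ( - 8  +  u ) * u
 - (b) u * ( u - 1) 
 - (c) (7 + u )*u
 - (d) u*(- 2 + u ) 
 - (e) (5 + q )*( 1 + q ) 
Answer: b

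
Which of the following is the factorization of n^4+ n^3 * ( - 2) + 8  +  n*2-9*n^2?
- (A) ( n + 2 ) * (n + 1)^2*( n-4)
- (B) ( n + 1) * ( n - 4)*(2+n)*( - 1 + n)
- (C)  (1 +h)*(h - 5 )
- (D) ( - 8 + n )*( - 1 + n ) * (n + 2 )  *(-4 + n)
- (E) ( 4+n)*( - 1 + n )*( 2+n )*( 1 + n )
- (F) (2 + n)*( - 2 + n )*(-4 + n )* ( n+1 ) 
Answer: B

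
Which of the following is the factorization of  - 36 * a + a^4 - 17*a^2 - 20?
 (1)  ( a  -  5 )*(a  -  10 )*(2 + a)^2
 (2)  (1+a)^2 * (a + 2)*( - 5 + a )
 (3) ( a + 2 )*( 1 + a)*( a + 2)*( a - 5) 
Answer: 3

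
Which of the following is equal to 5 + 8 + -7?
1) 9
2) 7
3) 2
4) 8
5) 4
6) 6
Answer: 6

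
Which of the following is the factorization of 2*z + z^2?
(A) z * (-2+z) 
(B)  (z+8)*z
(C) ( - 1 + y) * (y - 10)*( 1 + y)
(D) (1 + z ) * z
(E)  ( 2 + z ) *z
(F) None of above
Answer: E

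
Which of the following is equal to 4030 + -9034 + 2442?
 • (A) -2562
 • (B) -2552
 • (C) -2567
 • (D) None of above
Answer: A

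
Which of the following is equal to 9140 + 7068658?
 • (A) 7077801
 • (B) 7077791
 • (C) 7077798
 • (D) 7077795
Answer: C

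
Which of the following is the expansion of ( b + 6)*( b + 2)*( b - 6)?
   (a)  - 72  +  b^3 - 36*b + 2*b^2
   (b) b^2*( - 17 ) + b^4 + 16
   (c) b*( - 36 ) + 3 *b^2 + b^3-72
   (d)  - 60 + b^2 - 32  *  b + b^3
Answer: a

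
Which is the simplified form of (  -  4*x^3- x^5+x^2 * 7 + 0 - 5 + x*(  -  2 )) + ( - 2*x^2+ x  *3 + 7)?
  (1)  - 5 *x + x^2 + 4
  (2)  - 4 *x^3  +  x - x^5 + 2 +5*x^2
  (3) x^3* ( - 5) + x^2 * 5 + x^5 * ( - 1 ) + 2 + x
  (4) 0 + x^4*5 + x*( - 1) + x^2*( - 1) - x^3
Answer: 2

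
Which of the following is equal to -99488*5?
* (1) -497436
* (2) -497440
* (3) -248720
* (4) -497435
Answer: 2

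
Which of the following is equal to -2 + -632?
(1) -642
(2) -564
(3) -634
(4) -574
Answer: 3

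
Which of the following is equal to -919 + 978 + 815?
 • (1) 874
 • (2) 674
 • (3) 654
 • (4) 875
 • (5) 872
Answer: 1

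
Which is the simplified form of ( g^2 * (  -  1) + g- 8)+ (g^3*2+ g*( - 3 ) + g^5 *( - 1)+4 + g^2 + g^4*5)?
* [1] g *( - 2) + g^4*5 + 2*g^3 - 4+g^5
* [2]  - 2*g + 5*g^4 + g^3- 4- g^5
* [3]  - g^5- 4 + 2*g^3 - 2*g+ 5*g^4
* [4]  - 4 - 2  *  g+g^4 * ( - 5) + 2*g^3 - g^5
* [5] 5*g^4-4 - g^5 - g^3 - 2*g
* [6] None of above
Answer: 3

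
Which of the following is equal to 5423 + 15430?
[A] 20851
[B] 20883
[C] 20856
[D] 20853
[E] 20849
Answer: D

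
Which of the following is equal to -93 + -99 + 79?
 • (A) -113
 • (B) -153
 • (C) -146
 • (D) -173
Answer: A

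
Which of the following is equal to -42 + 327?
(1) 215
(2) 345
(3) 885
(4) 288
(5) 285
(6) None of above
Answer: 5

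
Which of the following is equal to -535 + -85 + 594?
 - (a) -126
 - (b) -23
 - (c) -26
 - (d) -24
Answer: c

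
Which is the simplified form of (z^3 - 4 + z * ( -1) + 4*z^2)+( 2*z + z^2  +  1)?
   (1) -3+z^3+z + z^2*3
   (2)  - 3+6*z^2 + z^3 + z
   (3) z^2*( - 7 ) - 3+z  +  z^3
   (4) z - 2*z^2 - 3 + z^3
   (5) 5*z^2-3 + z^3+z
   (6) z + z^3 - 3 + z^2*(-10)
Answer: 5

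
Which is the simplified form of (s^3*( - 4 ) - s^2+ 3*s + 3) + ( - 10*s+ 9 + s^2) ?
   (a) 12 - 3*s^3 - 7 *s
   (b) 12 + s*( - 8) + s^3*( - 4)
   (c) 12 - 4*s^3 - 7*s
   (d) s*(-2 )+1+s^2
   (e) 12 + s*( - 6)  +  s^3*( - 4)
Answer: c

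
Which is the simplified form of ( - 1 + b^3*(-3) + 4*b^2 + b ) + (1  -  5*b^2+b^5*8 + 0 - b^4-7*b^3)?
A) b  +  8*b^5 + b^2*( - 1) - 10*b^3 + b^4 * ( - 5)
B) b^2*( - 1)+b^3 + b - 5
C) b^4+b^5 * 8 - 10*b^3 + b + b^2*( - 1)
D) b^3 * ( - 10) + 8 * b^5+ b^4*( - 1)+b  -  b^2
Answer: D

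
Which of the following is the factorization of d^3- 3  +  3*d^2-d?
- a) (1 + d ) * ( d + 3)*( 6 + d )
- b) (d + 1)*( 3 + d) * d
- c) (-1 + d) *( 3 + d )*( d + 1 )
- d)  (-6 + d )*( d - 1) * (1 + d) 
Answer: c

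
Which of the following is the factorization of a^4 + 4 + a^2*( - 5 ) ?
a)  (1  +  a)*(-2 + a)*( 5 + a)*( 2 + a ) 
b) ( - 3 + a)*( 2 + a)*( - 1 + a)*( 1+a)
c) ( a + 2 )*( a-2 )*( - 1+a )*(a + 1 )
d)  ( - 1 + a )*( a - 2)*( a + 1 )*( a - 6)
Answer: c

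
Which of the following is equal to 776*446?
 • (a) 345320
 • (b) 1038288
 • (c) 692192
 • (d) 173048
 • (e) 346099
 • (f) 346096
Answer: f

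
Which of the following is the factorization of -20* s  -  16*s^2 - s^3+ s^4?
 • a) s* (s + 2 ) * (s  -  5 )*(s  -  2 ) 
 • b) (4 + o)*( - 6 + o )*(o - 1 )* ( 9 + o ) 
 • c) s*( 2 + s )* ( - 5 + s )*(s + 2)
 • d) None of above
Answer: c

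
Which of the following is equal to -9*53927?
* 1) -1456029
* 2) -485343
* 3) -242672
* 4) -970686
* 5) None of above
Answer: 2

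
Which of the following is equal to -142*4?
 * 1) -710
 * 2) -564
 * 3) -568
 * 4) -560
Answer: 3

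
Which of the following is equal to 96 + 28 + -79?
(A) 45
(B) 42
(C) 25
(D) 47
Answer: A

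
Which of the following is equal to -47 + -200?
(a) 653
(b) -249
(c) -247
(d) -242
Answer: c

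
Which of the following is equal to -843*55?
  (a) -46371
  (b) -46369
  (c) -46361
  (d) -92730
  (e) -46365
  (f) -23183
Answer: e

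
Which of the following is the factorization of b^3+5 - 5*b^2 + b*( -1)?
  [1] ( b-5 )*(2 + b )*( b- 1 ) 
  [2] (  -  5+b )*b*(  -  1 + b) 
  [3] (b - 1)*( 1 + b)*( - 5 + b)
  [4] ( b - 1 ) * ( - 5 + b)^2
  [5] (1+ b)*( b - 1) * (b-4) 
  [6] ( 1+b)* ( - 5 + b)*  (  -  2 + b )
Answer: 3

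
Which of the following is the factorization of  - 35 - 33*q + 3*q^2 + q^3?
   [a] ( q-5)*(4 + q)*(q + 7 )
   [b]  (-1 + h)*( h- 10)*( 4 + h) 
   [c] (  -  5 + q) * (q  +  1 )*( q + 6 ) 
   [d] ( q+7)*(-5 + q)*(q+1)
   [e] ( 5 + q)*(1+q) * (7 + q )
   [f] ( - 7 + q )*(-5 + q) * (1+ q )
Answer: d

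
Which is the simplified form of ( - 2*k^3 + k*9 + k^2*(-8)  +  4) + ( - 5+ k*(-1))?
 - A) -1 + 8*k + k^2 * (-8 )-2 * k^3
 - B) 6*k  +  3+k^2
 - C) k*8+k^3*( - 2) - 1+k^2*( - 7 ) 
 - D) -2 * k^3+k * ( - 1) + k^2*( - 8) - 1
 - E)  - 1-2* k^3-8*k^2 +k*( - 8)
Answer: A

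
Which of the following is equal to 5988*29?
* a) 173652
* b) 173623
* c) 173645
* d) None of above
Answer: a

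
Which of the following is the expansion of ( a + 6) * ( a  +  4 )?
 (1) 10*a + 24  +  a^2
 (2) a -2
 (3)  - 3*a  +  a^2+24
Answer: 1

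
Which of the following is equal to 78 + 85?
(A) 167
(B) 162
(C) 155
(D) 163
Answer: D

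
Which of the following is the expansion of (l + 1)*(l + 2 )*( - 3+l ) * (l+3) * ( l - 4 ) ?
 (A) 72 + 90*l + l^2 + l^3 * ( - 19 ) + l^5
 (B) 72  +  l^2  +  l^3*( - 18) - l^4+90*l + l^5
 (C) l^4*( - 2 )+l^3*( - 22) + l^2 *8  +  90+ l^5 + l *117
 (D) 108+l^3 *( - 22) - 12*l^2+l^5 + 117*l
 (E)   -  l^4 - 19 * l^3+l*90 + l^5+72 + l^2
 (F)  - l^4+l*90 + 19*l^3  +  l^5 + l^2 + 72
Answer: E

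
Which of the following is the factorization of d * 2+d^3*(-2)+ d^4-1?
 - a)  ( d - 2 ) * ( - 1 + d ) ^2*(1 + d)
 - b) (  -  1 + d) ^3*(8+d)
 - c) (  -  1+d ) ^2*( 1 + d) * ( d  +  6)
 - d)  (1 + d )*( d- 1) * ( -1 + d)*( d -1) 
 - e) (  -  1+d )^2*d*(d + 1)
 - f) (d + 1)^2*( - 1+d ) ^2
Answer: d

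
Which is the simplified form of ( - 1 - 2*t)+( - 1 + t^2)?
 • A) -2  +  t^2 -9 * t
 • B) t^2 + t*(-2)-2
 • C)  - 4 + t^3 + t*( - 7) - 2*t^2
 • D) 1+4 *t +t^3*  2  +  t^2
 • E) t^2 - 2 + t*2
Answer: B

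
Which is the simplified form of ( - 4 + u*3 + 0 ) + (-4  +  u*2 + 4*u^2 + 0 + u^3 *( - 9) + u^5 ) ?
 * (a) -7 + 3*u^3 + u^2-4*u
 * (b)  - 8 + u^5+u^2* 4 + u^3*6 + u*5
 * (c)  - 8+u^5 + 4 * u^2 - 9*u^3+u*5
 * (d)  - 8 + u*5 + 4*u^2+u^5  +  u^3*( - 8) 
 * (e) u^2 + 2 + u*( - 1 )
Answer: c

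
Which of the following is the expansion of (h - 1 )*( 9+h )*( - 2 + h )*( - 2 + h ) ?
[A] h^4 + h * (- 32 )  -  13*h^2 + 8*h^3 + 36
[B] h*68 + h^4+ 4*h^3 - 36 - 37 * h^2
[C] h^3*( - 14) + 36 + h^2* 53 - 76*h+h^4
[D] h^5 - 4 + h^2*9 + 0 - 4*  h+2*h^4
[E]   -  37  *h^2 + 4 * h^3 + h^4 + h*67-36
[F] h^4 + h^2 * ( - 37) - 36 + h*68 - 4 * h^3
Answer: B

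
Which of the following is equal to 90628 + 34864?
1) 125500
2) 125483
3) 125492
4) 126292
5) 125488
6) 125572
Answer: 3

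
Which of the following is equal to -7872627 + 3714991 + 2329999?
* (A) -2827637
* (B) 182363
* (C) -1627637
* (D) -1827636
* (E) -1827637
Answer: E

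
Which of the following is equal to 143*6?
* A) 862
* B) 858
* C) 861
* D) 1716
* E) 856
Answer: B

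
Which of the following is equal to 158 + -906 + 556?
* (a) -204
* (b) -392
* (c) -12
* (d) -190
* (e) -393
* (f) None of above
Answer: f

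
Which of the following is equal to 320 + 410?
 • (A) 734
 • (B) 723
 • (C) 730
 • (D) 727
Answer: C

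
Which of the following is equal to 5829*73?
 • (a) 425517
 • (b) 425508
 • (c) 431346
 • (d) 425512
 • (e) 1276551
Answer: a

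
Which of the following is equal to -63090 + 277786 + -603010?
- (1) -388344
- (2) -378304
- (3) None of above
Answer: 3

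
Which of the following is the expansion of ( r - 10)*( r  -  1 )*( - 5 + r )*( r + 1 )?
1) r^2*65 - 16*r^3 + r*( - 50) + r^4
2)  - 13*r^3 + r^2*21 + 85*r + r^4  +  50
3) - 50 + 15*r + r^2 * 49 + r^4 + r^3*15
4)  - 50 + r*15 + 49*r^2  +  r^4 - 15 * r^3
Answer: 4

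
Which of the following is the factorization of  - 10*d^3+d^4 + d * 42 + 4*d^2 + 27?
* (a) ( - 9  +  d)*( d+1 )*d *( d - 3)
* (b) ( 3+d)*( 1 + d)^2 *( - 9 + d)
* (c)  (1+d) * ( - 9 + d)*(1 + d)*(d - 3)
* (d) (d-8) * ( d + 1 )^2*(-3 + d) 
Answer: c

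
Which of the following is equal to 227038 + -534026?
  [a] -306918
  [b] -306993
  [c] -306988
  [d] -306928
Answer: c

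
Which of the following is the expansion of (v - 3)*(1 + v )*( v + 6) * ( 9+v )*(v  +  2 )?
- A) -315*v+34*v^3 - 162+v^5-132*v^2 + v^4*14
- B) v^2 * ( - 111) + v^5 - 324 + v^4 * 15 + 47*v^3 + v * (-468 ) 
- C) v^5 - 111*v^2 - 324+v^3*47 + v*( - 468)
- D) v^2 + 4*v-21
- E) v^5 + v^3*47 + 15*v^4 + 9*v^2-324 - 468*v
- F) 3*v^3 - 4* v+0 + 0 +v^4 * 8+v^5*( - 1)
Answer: B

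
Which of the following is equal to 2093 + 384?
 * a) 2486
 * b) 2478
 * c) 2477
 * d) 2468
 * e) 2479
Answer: c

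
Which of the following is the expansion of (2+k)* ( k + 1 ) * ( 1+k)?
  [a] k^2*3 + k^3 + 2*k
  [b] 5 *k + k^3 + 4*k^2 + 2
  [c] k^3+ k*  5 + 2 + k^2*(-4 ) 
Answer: b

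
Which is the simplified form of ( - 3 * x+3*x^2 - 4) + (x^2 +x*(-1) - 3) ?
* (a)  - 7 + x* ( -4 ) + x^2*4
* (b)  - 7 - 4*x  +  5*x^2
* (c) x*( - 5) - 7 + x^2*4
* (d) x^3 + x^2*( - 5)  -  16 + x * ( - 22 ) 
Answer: a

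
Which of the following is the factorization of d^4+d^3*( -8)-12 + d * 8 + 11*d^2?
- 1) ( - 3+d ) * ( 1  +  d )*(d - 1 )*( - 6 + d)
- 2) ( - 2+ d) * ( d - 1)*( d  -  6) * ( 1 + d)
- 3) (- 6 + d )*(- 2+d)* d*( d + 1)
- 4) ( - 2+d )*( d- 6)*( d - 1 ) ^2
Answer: 2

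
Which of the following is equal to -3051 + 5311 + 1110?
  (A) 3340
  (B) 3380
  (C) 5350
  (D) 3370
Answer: D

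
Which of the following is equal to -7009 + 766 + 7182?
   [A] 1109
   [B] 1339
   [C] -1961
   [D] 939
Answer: D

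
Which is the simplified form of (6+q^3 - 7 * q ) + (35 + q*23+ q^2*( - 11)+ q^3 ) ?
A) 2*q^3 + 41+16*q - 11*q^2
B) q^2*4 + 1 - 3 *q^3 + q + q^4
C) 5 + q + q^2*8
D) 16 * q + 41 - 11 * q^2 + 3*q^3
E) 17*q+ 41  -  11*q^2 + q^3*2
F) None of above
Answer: A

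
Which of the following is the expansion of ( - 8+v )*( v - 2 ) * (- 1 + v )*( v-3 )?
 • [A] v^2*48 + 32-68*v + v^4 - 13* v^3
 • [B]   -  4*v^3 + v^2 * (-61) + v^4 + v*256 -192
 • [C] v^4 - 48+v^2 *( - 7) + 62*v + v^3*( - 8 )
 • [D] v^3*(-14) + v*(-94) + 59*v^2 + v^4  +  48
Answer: D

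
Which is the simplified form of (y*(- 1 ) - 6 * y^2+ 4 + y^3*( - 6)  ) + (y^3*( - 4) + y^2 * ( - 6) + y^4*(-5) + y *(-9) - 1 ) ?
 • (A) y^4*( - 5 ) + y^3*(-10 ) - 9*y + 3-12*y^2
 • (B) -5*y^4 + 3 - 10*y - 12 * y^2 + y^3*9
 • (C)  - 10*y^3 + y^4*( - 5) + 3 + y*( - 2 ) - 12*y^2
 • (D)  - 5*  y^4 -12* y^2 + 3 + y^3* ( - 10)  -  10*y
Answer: D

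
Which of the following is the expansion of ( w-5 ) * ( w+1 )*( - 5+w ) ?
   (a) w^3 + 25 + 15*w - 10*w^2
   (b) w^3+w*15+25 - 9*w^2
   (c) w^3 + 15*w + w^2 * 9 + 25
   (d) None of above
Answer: b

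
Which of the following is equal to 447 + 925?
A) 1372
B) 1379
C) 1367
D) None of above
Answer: A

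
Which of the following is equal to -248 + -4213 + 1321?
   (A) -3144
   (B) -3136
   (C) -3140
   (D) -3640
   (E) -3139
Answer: C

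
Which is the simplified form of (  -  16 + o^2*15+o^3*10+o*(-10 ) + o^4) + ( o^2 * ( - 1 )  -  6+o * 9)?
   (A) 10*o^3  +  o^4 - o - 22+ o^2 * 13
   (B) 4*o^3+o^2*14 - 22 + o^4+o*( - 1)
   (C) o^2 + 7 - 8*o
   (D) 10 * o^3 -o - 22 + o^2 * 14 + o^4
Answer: D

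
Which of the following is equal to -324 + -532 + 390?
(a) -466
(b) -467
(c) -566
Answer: a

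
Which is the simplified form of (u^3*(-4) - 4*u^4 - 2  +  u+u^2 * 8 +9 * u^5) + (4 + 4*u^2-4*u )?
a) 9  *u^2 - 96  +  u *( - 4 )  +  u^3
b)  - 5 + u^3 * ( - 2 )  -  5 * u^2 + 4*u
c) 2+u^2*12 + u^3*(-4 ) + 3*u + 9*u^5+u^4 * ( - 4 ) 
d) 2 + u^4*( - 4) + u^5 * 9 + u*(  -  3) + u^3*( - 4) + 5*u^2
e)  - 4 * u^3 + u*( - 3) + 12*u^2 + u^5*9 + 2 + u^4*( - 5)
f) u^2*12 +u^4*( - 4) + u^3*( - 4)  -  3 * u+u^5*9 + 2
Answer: f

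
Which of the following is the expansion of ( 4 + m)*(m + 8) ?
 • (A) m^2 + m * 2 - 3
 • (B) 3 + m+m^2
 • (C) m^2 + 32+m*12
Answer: C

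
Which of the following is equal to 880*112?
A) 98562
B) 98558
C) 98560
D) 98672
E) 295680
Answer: C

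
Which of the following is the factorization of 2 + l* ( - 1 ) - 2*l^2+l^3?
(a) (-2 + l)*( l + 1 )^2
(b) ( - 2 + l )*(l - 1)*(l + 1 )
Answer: b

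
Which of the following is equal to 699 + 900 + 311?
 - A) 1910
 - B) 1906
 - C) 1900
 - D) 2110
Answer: A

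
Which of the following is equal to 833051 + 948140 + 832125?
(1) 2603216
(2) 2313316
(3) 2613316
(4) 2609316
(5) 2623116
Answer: 3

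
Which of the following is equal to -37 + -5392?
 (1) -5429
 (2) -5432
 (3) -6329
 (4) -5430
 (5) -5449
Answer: 1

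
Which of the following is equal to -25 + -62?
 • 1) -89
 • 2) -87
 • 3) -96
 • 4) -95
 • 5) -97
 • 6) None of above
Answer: 2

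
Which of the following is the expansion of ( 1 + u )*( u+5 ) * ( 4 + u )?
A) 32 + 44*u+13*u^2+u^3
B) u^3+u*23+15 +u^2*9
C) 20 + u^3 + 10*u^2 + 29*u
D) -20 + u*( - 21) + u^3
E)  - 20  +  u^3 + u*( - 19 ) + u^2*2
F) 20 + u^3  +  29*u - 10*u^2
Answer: C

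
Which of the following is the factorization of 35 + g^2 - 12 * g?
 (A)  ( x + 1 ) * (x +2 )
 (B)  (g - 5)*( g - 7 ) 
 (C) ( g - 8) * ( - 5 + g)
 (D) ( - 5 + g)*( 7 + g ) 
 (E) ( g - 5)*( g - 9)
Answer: B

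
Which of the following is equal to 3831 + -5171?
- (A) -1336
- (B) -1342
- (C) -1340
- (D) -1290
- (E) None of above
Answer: C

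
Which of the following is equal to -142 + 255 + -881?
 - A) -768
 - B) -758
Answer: A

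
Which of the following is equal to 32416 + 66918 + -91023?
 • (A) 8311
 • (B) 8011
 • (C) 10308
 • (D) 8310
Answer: A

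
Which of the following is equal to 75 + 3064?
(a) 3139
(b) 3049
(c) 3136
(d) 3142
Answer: a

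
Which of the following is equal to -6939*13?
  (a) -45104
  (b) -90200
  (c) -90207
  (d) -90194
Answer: c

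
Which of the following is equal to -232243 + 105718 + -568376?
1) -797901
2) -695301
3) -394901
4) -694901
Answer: 4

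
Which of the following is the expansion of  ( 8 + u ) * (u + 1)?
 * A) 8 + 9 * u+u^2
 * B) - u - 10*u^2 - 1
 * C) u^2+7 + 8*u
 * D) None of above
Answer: A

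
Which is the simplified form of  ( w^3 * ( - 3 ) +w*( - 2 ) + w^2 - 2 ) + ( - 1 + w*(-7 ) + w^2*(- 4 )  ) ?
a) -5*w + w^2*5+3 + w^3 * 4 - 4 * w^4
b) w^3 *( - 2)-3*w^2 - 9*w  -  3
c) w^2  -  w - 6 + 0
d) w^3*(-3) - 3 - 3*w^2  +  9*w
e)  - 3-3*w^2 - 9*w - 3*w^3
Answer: e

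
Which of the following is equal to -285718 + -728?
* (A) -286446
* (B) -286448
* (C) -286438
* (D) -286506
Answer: A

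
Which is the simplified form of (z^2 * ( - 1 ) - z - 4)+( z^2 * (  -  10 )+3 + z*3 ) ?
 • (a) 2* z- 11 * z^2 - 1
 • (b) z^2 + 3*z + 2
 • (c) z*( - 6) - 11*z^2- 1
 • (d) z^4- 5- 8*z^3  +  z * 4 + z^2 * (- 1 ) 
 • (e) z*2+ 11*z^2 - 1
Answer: a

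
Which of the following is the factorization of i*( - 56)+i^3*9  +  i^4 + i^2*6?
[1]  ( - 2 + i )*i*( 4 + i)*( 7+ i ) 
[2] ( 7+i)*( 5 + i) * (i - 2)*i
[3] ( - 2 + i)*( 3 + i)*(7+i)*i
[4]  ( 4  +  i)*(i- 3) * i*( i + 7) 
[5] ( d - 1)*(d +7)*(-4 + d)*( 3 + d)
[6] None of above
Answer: 1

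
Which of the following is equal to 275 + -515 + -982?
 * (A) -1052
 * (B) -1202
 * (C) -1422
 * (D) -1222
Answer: D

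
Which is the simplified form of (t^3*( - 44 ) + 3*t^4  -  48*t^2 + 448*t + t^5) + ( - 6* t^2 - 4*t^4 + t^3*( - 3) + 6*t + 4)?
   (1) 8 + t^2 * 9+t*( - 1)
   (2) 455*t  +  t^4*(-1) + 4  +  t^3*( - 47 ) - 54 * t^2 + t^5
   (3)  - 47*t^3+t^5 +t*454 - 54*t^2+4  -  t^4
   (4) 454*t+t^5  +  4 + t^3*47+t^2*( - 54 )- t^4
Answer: 3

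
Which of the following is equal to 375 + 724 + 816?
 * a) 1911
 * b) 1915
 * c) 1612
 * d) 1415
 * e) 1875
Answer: b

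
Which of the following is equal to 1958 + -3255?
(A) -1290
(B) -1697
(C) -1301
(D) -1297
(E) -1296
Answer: D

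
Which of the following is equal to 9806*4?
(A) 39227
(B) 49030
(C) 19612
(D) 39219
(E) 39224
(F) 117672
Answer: E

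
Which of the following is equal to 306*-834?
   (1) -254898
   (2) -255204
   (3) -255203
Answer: 2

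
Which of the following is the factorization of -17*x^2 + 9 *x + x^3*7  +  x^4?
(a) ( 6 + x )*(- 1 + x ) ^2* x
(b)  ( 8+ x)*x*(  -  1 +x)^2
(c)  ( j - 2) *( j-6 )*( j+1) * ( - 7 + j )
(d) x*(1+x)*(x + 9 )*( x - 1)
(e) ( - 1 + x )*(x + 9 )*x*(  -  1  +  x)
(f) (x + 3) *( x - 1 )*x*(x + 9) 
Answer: e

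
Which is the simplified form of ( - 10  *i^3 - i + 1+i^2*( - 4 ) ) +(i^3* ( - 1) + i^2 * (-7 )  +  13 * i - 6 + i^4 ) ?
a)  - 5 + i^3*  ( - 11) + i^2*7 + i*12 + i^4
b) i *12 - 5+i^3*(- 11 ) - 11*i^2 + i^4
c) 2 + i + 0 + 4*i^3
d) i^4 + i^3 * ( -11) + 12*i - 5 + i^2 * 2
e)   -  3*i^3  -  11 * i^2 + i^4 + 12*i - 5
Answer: b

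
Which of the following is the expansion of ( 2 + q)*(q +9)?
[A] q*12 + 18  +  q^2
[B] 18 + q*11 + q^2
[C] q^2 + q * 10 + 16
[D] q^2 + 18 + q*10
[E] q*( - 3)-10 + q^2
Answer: B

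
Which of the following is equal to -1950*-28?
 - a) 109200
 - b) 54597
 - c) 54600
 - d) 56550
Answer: c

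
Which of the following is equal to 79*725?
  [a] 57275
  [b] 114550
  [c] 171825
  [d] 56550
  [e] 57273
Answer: a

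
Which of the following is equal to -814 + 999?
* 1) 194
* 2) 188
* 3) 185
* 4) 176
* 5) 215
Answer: 3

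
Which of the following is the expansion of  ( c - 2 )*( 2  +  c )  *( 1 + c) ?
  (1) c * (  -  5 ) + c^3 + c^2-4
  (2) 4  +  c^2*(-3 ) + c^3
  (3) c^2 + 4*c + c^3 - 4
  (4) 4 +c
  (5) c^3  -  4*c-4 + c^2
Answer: 5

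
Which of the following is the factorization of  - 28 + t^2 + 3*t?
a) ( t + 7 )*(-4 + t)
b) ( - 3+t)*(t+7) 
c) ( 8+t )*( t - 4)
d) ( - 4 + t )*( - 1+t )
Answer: a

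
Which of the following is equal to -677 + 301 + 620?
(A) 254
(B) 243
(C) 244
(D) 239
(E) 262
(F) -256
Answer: C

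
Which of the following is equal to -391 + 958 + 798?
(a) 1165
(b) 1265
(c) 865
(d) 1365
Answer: d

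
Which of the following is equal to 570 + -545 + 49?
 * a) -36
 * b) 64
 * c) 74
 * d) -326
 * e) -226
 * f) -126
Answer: c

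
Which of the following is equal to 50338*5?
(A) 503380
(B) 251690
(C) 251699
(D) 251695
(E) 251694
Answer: B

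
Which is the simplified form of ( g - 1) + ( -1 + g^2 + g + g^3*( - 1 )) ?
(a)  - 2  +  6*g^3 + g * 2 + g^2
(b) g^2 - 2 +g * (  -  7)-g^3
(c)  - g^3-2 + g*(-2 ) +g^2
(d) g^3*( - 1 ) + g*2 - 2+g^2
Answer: d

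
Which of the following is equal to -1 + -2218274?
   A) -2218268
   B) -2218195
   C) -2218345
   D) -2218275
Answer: D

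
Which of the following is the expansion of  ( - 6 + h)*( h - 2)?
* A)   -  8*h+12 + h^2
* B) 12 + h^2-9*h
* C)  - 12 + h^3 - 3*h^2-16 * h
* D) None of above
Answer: A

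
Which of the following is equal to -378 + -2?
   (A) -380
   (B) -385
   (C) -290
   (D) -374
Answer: A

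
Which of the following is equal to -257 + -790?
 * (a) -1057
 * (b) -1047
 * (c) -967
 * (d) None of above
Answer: b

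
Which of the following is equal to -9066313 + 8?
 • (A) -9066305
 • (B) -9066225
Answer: A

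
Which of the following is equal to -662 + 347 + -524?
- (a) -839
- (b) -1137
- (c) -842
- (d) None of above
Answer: a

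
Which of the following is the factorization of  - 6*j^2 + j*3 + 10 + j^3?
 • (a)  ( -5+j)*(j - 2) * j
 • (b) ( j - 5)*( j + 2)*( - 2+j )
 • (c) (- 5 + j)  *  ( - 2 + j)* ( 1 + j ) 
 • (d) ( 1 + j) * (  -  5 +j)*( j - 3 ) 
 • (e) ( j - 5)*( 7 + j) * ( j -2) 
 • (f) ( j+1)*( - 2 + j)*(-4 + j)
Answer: c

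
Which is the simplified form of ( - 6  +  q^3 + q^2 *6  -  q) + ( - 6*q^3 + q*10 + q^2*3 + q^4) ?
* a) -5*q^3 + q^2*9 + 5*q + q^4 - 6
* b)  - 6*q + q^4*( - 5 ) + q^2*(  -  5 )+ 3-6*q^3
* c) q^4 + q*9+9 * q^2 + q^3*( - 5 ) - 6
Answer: c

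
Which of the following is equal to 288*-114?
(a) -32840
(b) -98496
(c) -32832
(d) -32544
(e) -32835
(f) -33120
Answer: c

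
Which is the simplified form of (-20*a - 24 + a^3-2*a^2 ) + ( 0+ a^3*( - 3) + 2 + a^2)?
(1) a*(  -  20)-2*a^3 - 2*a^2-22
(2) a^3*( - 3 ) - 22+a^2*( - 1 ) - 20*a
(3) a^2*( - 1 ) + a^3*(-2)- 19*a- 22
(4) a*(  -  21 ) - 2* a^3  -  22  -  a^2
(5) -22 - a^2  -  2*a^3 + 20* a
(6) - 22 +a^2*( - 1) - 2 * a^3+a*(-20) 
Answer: 6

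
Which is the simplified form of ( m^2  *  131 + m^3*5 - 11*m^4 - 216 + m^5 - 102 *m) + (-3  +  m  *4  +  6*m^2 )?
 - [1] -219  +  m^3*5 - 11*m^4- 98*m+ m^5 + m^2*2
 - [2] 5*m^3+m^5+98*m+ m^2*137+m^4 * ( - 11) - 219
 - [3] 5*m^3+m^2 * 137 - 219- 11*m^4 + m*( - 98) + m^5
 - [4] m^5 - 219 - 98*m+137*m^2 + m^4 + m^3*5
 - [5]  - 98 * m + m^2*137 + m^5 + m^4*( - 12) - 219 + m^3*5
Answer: 3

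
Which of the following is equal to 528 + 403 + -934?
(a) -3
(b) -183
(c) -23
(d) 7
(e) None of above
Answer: a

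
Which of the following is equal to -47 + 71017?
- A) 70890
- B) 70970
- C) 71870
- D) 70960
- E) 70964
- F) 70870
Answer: B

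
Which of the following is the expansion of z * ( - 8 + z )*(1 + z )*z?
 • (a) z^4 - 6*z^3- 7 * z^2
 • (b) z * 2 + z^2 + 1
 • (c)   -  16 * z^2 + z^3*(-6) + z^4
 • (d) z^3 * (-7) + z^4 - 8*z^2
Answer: d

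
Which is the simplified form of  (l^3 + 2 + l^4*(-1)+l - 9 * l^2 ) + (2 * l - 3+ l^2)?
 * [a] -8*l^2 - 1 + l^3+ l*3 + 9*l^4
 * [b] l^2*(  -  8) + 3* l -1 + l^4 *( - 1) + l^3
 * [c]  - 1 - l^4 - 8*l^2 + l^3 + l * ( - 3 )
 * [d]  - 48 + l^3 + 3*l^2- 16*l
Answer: b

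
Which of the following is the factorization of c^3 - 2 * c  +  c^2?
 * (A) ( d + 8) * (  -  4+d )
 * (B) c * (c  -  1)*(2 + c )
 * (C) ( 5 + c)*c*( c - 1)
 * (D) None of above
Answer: B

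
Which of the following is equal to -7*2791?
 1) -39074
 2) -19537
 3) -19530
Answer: 2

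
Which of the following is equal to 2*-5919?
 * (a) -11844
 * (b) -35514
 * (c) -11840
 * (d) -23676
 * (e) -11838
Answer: e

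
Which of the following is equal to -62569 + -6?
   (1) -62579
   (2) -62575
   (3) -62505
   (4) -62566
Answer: 2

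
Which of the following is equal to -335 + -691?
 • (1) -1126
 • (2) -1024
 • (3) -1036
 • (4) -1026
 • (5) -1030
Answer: 4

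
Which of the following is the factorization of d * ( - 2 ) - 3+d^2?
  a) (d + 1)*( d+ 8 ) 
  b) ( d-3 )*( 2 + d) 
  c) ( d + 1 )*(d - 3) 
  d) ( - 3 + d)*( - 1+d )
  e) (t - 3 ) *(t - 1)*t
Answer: c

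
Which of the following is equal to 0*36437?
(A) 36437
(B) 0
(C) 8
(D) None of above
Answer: B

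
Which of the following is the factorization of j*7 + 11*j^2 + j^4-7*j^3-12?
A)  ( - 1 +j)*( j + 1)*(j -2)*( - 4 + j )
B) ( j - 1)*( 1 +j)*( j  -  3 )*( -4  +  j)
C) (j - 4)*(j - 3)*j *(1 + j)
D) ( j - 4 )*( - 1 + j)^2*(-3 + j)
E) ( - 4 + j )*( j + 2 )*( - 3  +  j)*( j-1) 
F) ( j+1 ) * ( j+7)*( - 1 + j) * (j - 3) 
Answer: B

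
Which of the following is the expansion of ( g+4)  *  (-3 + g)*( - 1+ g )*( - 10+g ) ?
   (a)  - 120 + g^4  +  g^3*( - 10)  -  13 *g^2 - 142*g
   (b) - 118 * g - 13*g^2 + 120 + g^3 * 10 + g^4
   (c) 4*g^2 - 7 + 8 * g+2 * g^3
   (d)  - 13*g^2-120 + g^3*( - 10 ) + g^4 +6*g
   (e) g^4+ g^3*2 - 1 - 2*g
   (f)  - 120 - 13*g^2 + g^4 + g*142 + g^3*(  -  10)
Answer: f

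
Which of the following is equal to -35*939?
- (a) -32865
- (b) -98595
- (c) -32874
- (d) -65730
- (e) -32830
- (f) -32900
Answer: a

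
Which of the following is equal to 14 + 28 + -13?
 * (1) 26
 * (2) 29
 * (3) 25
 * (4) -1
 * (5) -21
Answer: 2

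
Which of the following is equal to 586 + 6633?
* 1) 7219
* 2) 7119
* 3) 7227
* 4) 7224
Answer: 1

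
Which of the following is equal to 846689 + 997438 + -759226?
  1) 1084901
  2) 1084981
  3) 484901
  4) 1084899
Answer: 1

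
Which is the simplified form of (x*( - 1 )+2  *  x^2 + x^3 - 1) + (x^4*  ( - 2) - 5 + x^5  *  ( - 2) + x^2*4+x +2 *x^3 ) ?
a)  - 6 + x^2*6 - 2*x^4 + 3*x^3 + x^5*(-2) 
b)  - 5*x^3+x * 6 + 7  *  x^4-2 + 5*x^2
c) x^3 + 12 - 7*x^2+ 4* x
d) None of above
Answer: a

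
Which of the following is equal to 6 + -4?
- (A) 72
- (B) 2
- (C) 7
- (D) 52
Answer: B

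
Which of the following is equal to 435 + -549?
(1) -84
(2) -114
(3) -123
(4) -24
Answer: 2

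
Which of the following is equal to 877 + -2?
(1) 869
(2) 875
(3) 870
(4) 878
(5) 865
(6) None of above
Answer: 2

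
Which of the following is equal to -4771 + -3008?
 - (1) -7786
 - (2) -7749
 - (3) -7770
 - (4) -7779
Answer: 4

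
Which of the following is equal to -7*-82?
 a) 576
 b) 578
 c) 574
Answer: c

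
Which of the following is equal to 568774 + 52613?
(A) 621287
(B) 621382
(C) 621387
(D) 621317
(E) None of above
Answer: C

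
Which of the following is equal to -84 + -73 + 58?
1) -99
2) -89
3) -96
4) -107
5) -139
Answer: 1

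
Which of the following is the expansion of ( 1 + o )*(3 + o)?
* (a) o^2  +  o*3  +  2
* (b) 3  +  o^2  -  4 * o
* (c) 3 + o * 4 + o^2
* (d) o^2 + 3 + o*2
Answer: c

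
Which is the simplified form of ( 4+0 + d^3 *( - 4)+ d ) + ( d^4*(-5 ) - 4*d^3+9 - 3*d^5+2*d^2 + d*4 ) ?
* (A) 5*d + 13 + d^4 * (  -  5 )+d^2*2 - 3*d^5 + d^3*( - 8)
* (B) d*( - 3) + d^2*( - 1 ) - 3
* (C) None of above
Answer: A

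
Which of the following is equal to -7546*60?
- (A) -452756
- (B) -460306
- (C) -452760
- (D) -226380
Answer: C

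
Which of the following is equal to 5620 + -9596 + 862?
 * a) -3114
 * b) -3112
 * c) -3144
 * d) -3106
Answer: a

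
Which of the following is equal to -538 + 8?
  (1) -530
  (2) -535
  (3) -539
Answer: 1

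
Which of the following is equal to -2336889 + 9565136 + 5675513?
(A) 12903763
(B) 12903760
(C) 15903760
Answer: B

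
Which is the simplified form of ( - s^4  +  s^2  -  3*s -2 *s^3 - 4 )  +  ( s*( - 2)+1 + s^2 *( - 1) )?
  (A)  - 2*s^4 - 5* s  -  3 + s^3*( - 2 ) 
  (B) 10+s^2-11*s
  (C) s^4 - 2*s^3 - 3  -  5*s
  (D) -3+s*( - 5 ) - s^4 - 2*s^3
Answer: D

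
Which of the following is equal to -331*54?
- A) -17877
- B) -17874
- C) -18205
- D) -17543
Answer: B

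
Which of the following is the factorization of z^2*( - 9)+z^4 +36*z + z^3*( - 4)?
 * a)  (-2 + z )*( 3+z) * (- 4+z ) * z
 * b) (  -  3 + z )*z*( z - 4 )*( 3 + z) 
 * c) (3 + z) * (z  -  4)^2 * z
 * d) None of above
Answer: b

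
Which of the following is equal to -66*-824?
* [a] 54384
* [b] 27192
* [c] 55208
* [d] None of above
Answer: a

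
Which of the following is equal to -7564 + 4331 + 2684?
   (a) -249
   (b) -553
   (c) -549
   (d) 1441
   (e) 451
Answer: c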